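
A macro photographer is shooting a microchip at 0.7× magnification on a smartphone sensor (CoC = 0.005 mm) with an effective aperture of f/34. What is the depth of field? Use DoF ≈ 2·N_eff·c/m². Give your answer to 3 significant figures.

At magnification m, DoF ≈ 2·N_eff·c/m² = 2 × 34 × 0.005 / 0.7² = 0.34 / 0.49 ≈ 0.694 mm.

0.694 mm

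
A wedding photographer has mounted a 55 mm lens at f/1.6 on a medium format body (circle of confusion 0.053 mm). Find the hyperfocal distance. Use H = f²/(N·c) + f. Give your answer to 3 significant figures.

35.7 m

Hyperfocal distance H = f²/(N·c) + f = 55²/(1.6 × 0.053) + 55 = 3025/0.0848 + 55 ≈ 35727.2 mm ≈ 35.7 m.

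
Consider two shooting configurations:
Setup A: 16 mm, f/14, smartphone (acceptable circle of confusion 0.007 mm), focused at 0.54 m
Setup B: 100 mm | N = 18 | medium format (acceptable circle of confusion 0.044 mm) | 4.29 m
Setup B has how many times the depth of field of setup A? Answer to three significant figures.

Setup A: H = 16²/(14×0.007) + 16 ≈ 2628.2 mm; DoF = Df − Dn = 675.50 − 449.78 ≈ 225.72 mm.
Setup B: H = 100²/(18×0.044) + 100 ≈ 12726.3 mm; DoF = Df − Dn = 6420.7 − 3221.1 ≈ 3199.6 mm.
Ratio = 3199.6 / 225.72 ≈ 14.2.

14.2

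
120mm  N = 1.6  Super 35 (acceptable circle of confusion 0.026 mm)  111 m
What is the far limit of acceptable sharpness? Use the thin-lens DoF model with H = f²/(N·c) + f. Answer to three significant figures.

Hyperfocal distance H = f²/(N·c) + f = 120²/(1.6 × 0.026) + 120 = 14400/0.0416 + 120 ≈ 346273.8 mm ≈ 346.3 m.
Far limit Df = s·(H − f)/(H − s) = 111000 × (346273.8 − 120) / (346273.8 − 111000) = 111000 × 346153.8 / 235273.8 ≈ 163312 mm ≈ 163 m.

163 m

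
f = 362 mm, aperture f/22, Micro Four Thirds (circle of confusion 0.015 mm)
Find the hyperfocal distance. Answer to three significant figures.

Hyperfocal distance H = f²/(N·c) + f = 362²/(22 × 0.015) + 362 = 131044/0.33 + 362 ≈ 397465.0 mm ≈ 397 m.

397 m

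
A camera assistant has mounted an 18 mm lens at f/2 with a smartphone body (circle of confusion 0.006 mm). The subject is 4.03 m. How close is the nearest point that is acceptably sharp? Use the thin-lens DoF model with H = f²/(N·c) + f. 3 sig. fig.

Hyperfocal distance H = f²/(N·c) + f = 18²/(2 × 0.006) + 18 = 324/0.012 + 18 ≈ 27018.0 mm ≈ 27.02 m.
Near limit Dn = s·(H − f)/(H + s − 2f) = 4030 × (27018.0 − 18) / (27018.0 + 4030 − 2 × 18) = 4030 × 27000.0 / 31012.0 ≈ 3508.6 mm ≈ 3.51 m.

3.51 m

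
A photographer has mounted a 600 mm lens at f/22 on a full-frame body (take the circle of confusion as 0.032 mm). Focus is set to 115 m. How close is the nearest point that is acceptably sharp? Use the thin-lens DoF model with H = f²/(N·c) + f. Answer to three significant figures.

Hyperfocal distance H = f²/(N·c) + f = 600²/(22 × 0.032) + 600 = 360000/0.704 + 600 ≈ 511963.6 mm ≈ 512.0 m.
Near limit Dn = s·(H − f)/(H + s − 2f) = 115000 × (511963.6 − 600) / (511963.6 + 115000 − 2 × 600) = 115000 × 511363.6 / 625763.6 ≈ 93976 mm ≈ 94.0 m.

94.0 m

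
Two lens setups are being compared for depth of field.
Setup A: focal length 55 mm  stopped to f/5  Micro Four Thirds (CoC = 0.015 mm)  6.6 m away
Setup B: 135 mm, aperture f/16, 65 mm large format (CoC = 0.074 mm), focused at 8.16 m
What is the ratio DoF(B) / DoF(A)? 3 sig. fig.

Setup A: H = 55²/(5×0.015) + 55 ≈ 40388.3 mm; DoF = Df − Dn = 7878.5 − 5678.5 ≈ 2200.0 mm.
Setup B: H = 135²/(16×0.074) + 135 ≈ 15527.7 mm; DoF = Df − Dn = 17048 − 5364 ≈ 11684 mm.
Ratio = 11684 / 2200.0 ≈ 5.31.

5.31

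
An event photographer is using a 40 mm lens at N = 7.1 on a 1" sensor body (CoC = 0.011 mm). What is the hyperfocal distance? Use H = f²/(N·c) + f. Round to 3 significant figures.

20.5 m

Hyperfocal distance H = f²/(N·c) + f = 40²/(7.1 × 0.011) + 40 = 1600/0.0781 + 40 ≈ 20526.6 mm ≈ 20.5 m.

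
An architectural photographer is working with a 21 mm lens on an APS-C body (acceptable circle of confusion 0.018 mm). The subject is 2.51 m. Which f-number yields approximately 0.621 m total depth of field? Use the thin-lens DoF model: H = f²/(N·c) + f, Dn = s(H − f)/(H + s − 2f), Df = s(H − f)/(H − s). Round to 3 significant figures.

Write h = H − f = f²/(N·c). The thin-lens limits are Dn = s·h/(h + (s−f)) and Df = s·h/(h − (s−f)), so DoF = Df − Dn = 2·s·(s−f)·h / (h² − (s−f)²).
That is a quadratic in h: DoF·h² − 2·s·(s−f)·h − DoF·(s−f)² = 0 ⇒ h = (s−f)·(s + √(s² + DoF²)) / DoF = 2489 × (2510 + √(2510² + 621²)) / 621 = 2489 × (2510 + 2585.68) / 621 ≈ 20424 mm.
Then N = f²/(c·h) = 21² / (0.018 × 20424) = 441 / 367.63 ≈ 1.20.

f/1.20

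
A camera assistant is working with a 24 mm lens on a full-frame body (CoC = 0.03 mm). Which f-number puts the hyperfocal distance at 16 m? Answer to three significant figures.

f/1.20

Rearrange H = f²/(N·c) + f for N: N = f² / ((H − f)·c).
N = 24² / ((16000 − 24) × 0.03) = 576 / 479.3 ≈ 1.20.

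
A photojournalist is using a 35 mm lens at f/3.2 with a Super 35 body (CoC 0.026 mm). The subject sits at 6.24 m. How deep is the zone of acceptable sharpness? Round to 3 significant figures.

Hyperfocal distance H = f²/(N·c) + f = 35²/(3.2 × 0.026) + 35 = 1225/0.0832 + 35 ≈ 14758.6 mm ≈ 14.76 m.
Near limit Dn = s·(H − f)/(H + s − 2f) = 6240 × (14758.6 − 35) / (14758.6 + 6240 − 2 × 35) = 6240 × 14723.6 / 20928.6 ≈ 4389.9 mm.
Far limit Df = s·(H − f)/(H − s) = 6240 × (14758.6 − 35) / (14758.6 − 6240) = 6240 × 14723.6 / 8518.6 ≈ 10785.3 mm.
Depth of field = Df − Dn = 10785.3 − 4389.9 ≈ 6395.4 mm ≈ 6.40 m.

6.40 m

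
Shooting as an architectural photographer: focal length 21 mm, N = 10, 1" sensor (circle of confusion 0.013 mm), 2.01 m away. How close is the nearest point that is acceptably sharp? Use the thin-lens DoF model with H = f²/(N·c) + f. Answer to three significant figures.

1.27 m

Hyperfocal distance H = f²/(N·c) + f = 21²/(10 × 0.013) + 21 = 441/0.13 + 21 ≈ 3413.3 mm ≈ 3.413 m.
Near limit Dn = s·(H − f)/(H + s − 2f) = 2010 × (3413.3 − 21) / (3413.3 + 2010 − 2 × 21) = 2010 × 3392.3 / 5381.3 ≈ 1267.1 mm ≈ 1.27 m.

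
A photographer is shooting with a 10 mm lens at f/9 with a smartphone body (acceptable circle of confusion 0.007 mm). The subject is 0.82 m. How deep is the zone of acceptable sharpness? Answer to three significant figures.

Hyperfocal distance H = f²/(N·c) + f = 10²/(9 × 0.007) + 10 = 100/0.063 + 10 ≈ 1597.3 mm ≈ 1.597 m.
Near limit Dn = s·(H − f)/(H + s − 2f) = 820 × (1597.3 − 10) / (1597.3 + 820 − 2 × 10) = 820 × 1587.3 / 2397.3 ≈ 542.9 mm.
Far limit Df = s·(H − f)/(H − s) = 820 × (1597.3 − 10) / (1597.3 − 820) = 820 × 1587.3 / 777.3 ≈ 1674.5 mm.
Depth of field = Df − Dn = 1674.5 − 542.9 ≈ 1131.6 mm ≈ 1.13 m.

1.13 m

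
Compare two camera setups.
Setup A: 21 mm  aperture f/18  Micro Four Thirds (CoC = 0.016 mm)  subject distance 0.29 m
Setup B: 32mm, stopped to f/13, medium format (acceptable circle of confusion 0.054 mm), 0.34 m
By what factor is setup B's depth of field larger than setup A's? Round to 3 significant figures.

Setup A: H = 21²/(18×0.016) + 21 ≈ 1552.2 mm; DoF = Df − Dn = 351.80 − 246.67 ≈ 105.13 mm.
Setup B: H = 32²/(13×0.054) + 32 ≈ 1490.7 mm; DoF = Df − Dn = 431.01 − 280.73 ≈ 150.28 mm.
Ratio = 150.28 / 105.13 ≈ 1.43.

1.43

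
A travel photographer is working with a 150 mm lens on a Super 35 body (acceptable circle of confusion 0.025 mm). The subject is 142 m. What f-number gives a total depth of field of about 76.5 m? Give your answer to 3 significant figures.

Write h = H − f = f²/(N·c). The thin-lens limits are Dn = s·h/(h + (s−f)) and Df = s·h/(h − (s−f)), so DoF = Df − Dn = 2·s·(s−f)·h / (h² − (s−f)²).
That is a quadratic in h: DoF·h² − 2·s·(s−f)·h − DoF·(s−f)² = 0 ⇒ h = (s−f)·(s + √(s² + DoF²)) / DoF = 141850 × (142000 + √(142000² + 76500²)) / 76500 = 141850 × (142000 + 161296) / 76500 ≈ 562385 mm.
Then N = f²/(c·h) = 150² / (0.025 × 562385) = 22500 / 14060 ≈ 1.60.

f/1.60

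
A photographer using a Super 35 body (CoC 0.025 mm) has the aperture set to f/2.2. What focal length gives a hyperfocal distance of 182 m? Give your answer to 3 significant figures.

100 mm

From H = f²/(N·c) + f, with f ≪ H: f ≈ √(H·N·c) = √(182000 × 2.2 × 0.025) = √10010 ≈ 100.0 mm.
The +f correction barely moves this — solving exactly, f² + N·c·f − N·c·H = 0 ⇒ f = (−N·c + √((N·c)² + 4·N·c·H))/2 = (−0.055 + √40040)/2 ≈ 100.02 mm, so f ≈ 100 mm.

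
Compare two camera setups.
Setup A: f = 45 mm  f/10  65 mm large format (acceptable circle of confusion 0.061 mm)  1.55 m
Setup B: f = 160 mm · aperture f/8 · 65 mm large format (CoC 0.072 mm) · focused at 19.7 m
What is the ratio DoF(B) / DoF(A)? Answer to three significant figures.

12.1

Setup A: H = 45²/(10×0.061) + 45 ≈ 3364.7 mm; DoF = Df − Dn = 2835.5 − 1066.5 ≈ 1769.0 mm.
Setup B: H = 160²/(8×0.072) + 160 ≈ 44604.4 mm; DoF = Df − Dn = 35157 − 13684 ≈ 21473 mm.
Ratio = 21473 / 1769.0 ≈ 12.1.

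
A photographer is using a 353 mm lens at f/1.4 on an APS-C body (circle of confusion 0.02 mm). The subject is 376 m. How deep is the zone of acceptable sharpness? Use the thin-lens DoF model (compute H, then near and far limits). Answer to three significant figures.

Hyperfocal distance H = f²/(N·c) + f = 353²/(1.4 × 0.02) + 353 = 124609/0.028 + 353 ≈ 4450674.4 mm ≈ 4451 m.
Near limit Dn = s·(H − f)/(H + s − 2f) = 376000 × (4450674.4 − 353) / (4450674.4 + 376000 − 2 × 353) = 376000 × 4450321.4 / 4825968.4 ≈ 346733 mm.
Far limit Df = s·(H − f)/(H − s) = 376000 × (4450674.4 − 353) / (4450674.4 − 376000) = 376000 × 4450321.4 / 4074674.4 ≈ 410664 mm.
Depth of field = Df − Dn = 410664 − 346733 ≈ 63931 mm ≈ 63.9 m.

63.9 m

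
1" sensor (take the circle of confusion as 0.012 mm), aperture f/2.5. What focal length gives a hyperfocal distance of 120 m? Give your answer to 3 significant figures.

From H = f²/(N·c) + f, with f ≪ H: f ≈ √(H·N·c) = √(120000 × 2.5 × 0.012) = √3600.0 ≈ 60.00 mm.
The +f correction barely moves this — solving exactly, f² + N·c·f − N·c·H = 0 ⇒ f = (−N·c + √((N·c)² + 4·N·c·H))/2 = (−0.03 + √14400)/2 ≈ 59.985 mm, so f ≈ 60.0 mm.

60.0 mm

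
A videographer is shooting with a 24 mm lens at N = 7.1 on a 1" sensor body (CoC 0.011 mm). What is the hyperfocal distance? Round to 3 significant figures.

Hyperfocal distance H = f²/(N·c) + f = 24²/(7.1 × 0.011) + 24 = 576/0.0781 + 24 ≈ 7399.2 mm ≈ 7.40 m.

7.40 m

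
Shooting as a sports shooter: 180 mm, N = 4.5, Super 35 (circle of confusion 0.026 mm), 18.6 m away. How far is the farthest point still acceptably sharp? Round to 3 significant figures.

Hyperfocal distance H = f²/(N·c) + f = 180²/(4.5 × 0.026) + 180 = 32400/0.117 + 180 ≈ 277103.1 mm ≈ 277.1 m.
Far limit Df = s·(H − f)/(H − s) = 18600 × (277103.1 − 180) / (277103.1 − 18600) = 18600 × 276923.1 / 258503.1 ≈ 19925 mm ≈ 19.9 m.

19.9 m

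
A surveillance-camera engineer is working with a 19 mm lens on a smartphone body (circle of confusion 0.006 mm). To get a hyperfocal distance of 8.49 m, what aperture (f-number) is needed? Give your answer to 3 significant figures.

Rearrange H = f²/(N·c) + f for N: N = f² / ((H − f)·c).
N = 19² / ((8490 − 19) × 0.006) = 361 / 50.83 ≈ 7.10.

f/7.10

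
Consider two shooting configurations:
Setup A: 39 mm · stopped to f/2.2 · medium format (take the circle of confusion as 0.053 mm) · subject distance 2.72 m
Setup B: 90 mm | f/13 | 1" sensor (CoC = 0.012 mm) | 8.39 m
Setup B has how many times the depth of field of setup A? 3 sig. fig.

Setup A: H = 39²/(2.2×0.053) + 39 ≈ 13083.6 mm; DoF = Df − Dn = 3423.6 − 2256.3 ≈ 1167.3 mm.
Setup B: H = 90²/(13×0.012) + 90 ≈ 52013.1 mm; DoF = Df − Dn = 9986.3 − 7233.7 ≈ 2752.6 mm.
Ratio = 2752.6 / 1167.3 ≈ 2.36.

2.36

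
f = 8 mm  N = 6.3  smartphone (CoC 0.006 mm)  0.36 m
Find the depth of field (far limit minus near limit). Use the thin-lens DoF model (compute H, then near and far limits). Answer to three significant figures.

Hyperfocal distance H = f²/(N·c) + f = 8²/(6.3 × 0.006) + 8 = 64/0.0378 + 8 ≈ 1701.1 mm ≈ 1.701 m.
Near limit Dn = s·(H − f)/(H + s − 2f) = 360 × (1701.1 − 8) / (1701.1 + 360 − 2 × 8) = 360 × 1693.1 / 2045.1 ≈ 298.04 mm.
Far limit Df = s·(H − f)/(H − s) = 360 × (1701.1 − 8) / (1701.1 − 360) = 360 × 1693.1 / 1341.1 ≈ 454.49 mm.
Depth of field = Df − Dn = 454.49 − 298.04 ≈ 156.45 mm.

156 mm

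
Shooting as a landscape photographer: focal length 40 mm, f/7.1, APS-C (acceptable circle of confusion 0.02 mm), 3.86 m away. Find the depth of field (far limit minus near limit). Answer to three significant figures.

2.96 m

Hyperfocal distance H = f²/(N·c) + f = 40²/(7.1 × 0.02) + 40 = 1600/0.142 + 40 ≈ 11307.6 mm ≈ 11.31 m.
Near limit Dn = s·(H − f)/(H + s − 2f) = 3860 × (11307.6 − 40) / (11307.6 + 3860 − 2 × 40) = 3860 × 11267.6 / 15087.6 ≈ 2882.7 mm.
Far limit Df = s·(H − f)/(H − s) = 3860 × (11307.6 − 40) / (11307.6 − 3860) = 3860 × 11267.6 / 7447.6 ≈ 5839.9 mm.
Depth of field = Df − Dn = 5839.9 − 2882.7 ≈ 2957.2 mm ≈ 2.96 m.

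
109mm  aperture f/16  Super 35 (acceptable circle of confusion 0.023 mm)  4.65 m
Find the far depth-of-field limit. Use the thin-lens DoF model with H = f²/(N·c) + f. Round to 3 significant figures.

5.41 m

Hyperfocal distance H = f²/(N·c) + f = 109²/(16 × 0.023) + 109 = 11881/0.368 + 109 ≈ 32394.3 mm ≈ 32.39 m.
Far limit Df = s·(H − f)/(H − s) = 4650 × (32394.3 − 109) / (32394.3 − 4650) = 4650 × 32285.3 / 27744.3 ≈ 5411.1 mm ≈ 5.41 m.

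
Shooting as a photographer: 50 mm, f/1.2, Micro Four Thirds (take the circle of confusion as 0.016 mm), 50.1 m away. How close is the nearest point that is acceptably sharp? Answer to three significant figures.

Hyperfocal distance H = f²/(N·c) + f = 50²/(1.2 × 0.016) + 50 = 2500/0.0192 + 50 ≈ 130258.3 mm ≈ 130.3 m.
Near limit Dn = s·(H − f)/(H + s − 2f) = 50100 × (130258.3 − 50) / (130258.3 + 50100 − 2 × 50) = 50100 × 130208.3 / 180258.3 ≈ 36189 mm ≈ 36.2 m.

36.2 m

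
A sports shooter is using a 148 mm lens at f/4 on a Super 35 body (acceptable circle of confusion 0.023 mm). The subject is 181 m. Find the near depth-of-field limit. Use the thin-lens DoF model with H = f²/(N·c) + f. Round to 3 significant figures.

103 m

Hyperfocal distance H = f²/(N·c) + f = 148²/(4 × 0.023) + 148 = 21904/0.092 + 148 ≈ 238235.0 mm ≈ 238.2 m.
Near limit Dn = s·(H − f)/(H + s − 2f) = 181000 × (238235.0 − 148) / (238235.0 + 181000 − 2 × 148) = 181000 × 238087.0 / 418939.0 ≈ 102864 mm ≈ 103 m.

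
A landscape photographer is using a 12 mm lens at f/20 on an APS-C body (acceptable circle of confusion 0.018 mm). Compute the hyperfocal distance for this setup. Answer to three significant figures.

412 mm

Hyperfocal distance H = f²/(N·c) + f = 12²/(20 × 0.018) + 12 = 144/0.36 + 12 ≈ 412.0 mm ≈ 0.412 m.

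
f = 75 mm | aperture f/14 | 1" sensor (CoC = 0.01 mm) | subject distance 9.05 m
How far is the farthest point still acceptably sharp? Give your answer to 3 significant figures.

Hyperfocal distance H = f²/(N·c) + f = 75²/(14 × 0.01) + 75 = 5625/0.14 + 75 ≈ 40253.6 mm ≈ 40.25 m.
Far limit Df = s·(H − f)/(H − s) = 9050 × (40253.6 − 75) / (40253.6 − 9050) = 9050 × 40178.6 / 31203.6 ≈ 11653 mm ≈ 11.7 m.

11.7 m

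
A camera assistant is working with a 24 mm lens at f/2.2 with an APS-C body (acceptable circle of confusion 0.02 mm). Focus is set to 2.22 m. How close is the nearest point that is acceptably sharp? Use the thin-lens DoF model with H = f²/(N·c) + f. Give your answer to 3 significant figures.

Hyperfocal distance H = f²/(N·c) + f = 24²/(2.2 × 0.02) + 24 = 576/0.044 + 24 ≈ 13114.9 mm ≈ 13.11 m.
Near limit Dn = s·(H − f)/(H + s − 2f) = 2220 × (13114.9 − 24) / (13114.9 + 2220 − 2 × 24) = 2220 × 13090.9 / 15286.9 ≈ 1901.1 mm ≈ 1.90 m.

1.90 m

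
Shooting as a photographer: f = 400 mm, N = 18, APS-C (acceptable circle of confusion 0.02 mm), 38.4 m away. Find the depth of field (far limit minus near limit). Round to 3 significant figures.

Hyperfocal distance H = f²/(N·c) + f = 400²/(18 × 0.02) + 400 = 160000/0.36 + 400 ≈ 444844.4 mm ≈ 444.8 m.
Near limit Dn = s·(H − f)/(H + s − 2f) = 38400 × (444844.4 − 400) / (444844.4 + 38400 − 2 × 400) = 38400 × 444444.4 / 482444.4 ≈ 35375.4 mm.
Far limit Df = s·(H − f)/(H − s) = 38400 × (444844.4 − 400) / (444844.4 − 38400) = 38400 × 444444.4 / 406444.4 ≈ 41990.2 mm.
Depth of field = Df − Dn = 41990.2 − 35375.4 ≈ 6614.8 mm ≈ 6.61 m.

6.61 m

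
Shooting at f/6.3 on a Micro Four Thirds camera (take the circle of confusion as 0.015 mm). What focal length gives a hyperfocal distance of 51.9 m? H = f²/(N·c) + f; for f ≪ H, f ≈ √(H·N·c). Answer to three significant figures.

70.0 mm

From H = f²/(N·c) + f, with f ≪ H: f ≈ √(H·N·c) = √(51900 × 6.3 × 0.015) = √4904.6 ≈ 70.03 mm.
The +f correction barely moves this — solving exactly, f² + N·c·f − N·c·H = 0 ⇒ f = (−N·c + √((N·c)² + 4·N·c·H))/2 = (−0.0945 + √19618)/2 ≈ 69.985 mm, so f ≈ 70.0 mm.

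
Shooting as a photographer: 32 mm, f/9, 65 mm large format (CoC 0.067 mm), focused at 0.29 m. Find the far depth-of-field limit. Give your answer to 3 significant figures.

Hyperfocal distance H = f²/(N·c) + f = 32²/(9 × 0.067) + 32 = 1024/0.603 + 32 ≈ 1730.2 mm ≈ 1.730 m.
Far limit Df = s·(H − f)/(H − s) = 290 × (1730.2 − 32) / (1730.2 − 290) = 290 × 1698.2 / 1440.2 ≈ 341.95 mm.

342 mm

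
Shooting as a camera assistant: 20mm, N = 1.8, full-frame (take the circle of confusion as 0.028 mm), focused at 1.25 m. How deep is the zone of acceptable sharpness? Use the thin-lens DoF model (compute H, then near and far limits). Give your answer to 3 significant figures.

Hyperfocal distance H = f²/(N·c) + f = 20²/(1.8 × 0.028) + 20 = 400/0.0504 + 20 ≈ 7956.5 mm ≈ 7.957 m.
Near limit Dn = s·(H − f)/(H + s − 2f) = 1250 × (7956.5 − 20) / (7956.5 + 1250 − 2 × 20) = 1250 × 7936.5 / 9166.5 ≈ 1082.27 mm.
Far limit Df = s·(H − f)/(H − s) = 1250 × (7956.5 − 20) / (7956.5 − 1250) = 1250 × 7936.5 / 6706.5 ≈ 1479.25 mm.
Depth of field = Df − Dn = 1479.25 − 1082.27 ≈ 396.98 mm.

397 mm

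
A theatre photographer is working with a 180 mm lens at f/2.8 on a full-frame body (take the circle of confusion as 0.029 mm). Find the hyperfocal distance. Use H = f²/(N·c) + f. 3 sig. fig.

399 m

Hyperfocal distance H = f²/(N·c) + f = 180²/(2.8 × 0.029) + 180 = 32400/0.0812 + 180 ≈ 399194.8 mm ≈ 399 m.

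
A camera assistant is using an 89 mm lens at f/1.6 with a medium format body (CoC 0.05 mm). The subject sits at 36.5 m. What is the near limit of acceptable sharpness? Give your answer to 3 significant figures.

Hyperfocal distance H = f²/(N·c) + f = 89²/(1.6 × 0.05) + 89 = 7921/0.08 + 89 ≈ 99101.5 mm ≈ 99.10 m.
Near limit Dn = s·(H − f)/(H + s − 2f) = 36500 × (99101.5 − 89) / (99101.5 + 36500 − 2 × 89) = 36500 × 99012.5 / 135423.5 ≈ 26686 mm ≈ 26.7 m.

26.7 m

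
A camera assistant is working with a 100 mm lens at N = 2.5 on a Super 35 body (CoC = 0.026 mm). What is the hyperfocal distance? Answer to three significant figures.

Hyperfocal distance H = f²/(N·c) + f = 100²/(2.5 × 0.026) + 100 = 10000/0.065 + 100 ≈ 153946.2 mm ≈ 154 m.

154 m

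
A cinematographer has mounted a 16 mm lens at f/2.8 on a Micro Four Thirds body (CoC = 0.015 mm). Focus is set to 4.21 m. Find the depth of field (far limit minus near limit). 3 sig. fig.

Hyperfocal distance H = f²/(N·c) + f = 16²/(2.8 × 0.015) + 16 = 256/0.042 + 16 ≈ 6111.2 mm ≈ 6.111 m.
Near limit Dn = s·(H − f)/(H + s − 2f) = 4210 × (6111.2 − 16) / (6111.2 + 4210 − 2 × 16) = 4210 × 6095.2 / 10289.2 ≈ 2494 mm.
Far limit Df = s·(H − f)/(H − s) = 4210 × (6111.2 − 16) / (6111.2 − 4210) = 4210 × 6095.2 / 1901.2 ≈ 13497 mm.
Depth of field = Df − Dn = 13497 − 2494 ≈ 11003 mm ≈ 11.0 m.

11.0 m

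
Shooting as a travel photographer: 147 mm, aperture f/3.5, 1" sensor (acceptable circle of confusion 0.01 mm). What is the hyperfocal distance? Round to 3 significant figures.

Hyperfocal distance H = f²/(N·c) + f = 147²/(3.5 × 0.01) + 147 = 21609/0.035 + 147 ≈ 617547.0 mm ≈ 618 m.

618 m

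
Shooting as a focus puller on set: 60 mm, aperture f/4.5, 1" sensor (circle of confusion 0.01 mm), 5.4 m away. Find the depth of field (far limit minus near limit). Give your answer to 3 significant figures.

0.724 m

Hyperfocal distance H = f²/(N·c) + f = 60²/(4.5 × 0.01) + 60 = 3600/0.045 + 60 ≈ 80060.0 mm ≈ 80.06 m.
Near limit Dn = s·(H − f)/(H + s − 2f) = 5400 × (80060.0 − 60) / (80060.0 + 5400 − 2 × 60) = 5400 × 80000.0 / 85340.0 ≈ 5062.10 mm.
Far limit Df = s·(H − f)/(H − s) = 5400 × (80060.0 − 60) / (80060.0 − 5400) = 5400 × 80000.0 / 74660.0 ≈ 5786.23 mm.
Depth of field = Df − Dn = 5786.23 − 5062.10 ≈ 724.13 mm ≈ 0.724 m.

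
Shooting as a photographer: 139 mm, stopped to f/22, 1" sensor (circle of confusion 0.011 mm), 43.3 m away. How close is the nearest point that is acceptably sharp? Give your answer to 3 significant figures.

28.1 m

Hyperfocal distance H = f²/(N·c) + f = 139²/(22 × 0.011) + 139 = 19321/0.242 + 139 ≈ 79977.8 mm ≈ 79.98 m.
Near limit Dn = s·(H − f)/(H + s − 2f) = 43300 × (79977.8 − 139) / (79977.8 + 43300 − 2 × 139) = 43300 × 79838.8 / 122999.8 ≈ 28106 mm ≈ 28.1 m.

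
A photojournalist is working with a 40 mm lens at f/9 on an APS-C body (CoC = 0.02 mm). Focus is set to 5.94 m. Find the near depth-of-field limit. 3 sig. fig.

Hyperfocal distance H = f²/(N·c) + f = 40²/(9 × 0.02) + 40 = 1600/0.18 + 40 ≈ 8928.9 mm ≈ 8.929 m.
Near limit Dn = s·(H − f)/(H + s − 2f) = 5940 × (8928.9 − 40) / (8928.9 + 5940 − 2 × 40) = 5940 × 8888.9 / 14788.9 ≈ 3570.2 mm ≈ 3.57 m.

3.57 m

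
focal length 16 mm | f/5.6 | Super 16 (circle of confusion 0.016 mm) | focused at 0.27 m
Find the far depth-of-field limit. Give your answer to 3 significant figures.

Hyperfocal distance H = f²/(N·c) + f = 16²/(5.6 × 0.016) + 16 = 256/0.0896 + 16 ≈ 2873.1 mm ≈ 2.873 m.
Far limit Df = s·(H − f)/(H − s) = 270 × (2873.1 − 16) / (2873.1 − 270) = 270 × 2857.1 / 2603.1 ≈ 296.35 mm.

296 mm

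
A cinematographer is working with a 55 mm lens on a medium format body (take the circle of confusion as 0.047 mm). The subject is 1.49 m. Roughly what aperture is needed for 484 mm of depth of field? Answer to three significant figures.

f/7.10

Write h = H − f = f²/(N·c). The thin-lens limits are Dn = s·h/(h + (s−f)) and Df = s·h/(h − (s−f)), so DoF = Df − Dn = 2·s·(s−f)·h / (h² − (s−f)²).
That is a quadratic in h: DoF·h² − 2·s·(s−f)·h − DoF·(s−f)² = 0 ⇒ h = (s−f)·(s + √(s² + DoF²)) / DoF = 1435 × (1490 + √(1490² + 484²)) / 484 = 1435 × (1490 + 1566.64) / 484 ≈ 9062.6 mm.
Then N = f²/(c·h) = 55² / (0.047 × 9062.6) = 3025 / 425.94 ≈ 7.10.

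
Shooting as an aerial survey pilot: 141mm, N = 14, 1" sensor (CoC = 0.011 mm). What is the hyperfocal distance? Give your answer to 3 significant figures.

129 m

Hyperfocal distance H = f²/(N·c) + f = 141²/(14 × 0.011) + 141 = 19881/0.154 + 141 ≈ 129238.4 mm ≈ 129 m.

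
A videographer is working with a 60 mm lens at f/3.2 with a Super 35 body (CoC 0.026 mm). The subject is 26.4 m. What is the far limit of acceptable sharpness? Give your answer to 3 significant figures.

Hyperfocal distance H = f²/(N·c) + f = 60²/(3.2 × 0.026) + 60 = 3600/0.0832 + 60 ≈ 43329.2 mm ≈ 43.33 m.
Far limit Df = s·(H − f)/(H − s) = 26400 × (43329.2 − 60) / (43329.2 − 26400) = 26400 × 43269.2 / 16929.2 ≈ 67475 mm ≈ 67.5 m.

67.5 m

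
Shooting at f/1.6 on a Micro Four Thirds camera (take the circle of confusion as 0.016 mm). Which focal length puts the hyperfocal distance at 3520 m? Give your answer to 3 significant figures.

300 mm

From H = f²/(N·c) + f, with f ≪ H: f ≈ √(H·N·c) = √(3520000 × 1.6 × 0.016) = √90112 ≈ 300.2 mm.
The +f correction barely moves this — solving exactly, f² + N·c·f − N·c·H = 0 ⇒ f = (−N·c + √((N·c)² + 4·N·c·H))/2 = (−0.0256 + √360448)/2 ≈ 300.17 mm, so f ≈ 300 mm.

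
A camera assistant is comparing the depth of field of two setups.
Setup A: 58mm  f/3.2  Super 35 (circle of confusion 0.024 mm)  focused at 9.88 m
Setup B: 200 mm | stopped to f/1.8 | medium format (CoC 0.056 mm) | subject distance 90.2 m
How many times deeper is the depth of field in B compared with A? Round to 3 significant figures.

9.25

Setup A: H = 58²/(3.2×0.024) + 58 ≈ 43860.1 mm; DoF = Df − Dn = 12735.8 − 8070.3 ≈ 4665.5 mm.
Setup B: H = 200²/(1.8×0.056) + 200 ≈ 397025.4 mm; DoF = Df − Dn = 116658 − 73525 ≈ 43133 mm.
Ratio = 43133 / 4665.5 ≈ 9.25.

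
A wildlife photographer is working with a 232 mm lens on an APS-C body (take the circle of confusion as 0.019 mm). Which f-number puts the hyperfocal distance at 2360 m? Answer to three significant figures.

f/1.20

Rearrange H = f²/(N·c) + f for N: N = f² / ((H − f)·c).
N = 232² / ((2360000 − 232) × 0.019) = 53824 / 44836 ≈ 1.20.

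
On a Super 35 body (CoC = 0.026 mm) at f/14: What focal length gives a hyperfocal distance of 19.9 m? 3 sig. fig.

84.9 mm

From H = f²/(N·c) + f, with f ≪ H: f ≈ √(H·N·c) = √(19900 × 14 × 0.026) = √7243.6 ≈ 85.11 mm.
Exact: f² + N·c·f − N·c·H = 0 ⇒ f = (−N·c + √((N·c)² + 4·N·c·H))/2 = (−0.364 + √28975)/2 ≈ 84.928 mm ≈ 84.9 mm.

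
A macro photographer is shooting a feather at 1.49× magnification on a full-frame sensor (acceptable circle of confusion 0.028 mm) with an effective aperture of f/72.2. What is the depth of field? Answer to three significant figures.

1.82 mm

At magnification m, DoF ≈ 2·N_eff·c/m² = 2 × 72.2 × 0.028 / 1.49² = 4.043 / 2.22 ≈ 1.82 mm.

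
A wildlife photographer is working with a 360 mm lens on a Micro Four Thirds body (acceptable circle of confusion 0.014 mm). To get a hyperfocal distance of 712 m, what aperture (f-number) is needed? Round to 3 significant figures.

Rearrange H = f²/(N·c) + f for N: N = f² / ((H − f)·c).
N = 360² / ((712000 − 360) × 0.014) = 129600 / 9963 ≈ 13.

f/13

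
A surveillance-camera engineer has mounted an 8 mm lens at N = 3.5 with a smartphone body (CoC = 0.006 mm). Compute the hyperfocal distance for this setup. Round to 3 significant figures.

Hyperfocal distance H = f²/(N·c) + f = 8²/(3.5 × 0.006) + 8 = 64/0.021 + 8 ≈ 3055.6 mm ≈ 3.06 m.

3.06 m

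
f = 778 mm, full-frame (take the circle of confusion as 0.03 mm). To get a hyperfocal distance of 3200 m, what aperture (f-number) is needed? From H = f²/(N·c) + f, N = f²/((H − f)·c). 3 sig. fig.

f/6.31

Rearrange H = f²/(N·c) + f for N: N = f² / ((H − f)·c).
N = 778² / ((3200000 − 778) × 0.03) = 605284 / 95977 ≈ 6.31.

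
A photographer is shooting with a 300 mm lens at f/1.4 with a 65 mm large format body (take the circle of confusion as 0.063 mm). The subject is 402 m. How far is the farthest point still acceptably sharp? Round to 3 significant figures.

Hyperfocal distance H = f²/(N·c) + f = 300²/(1.4 × 0.063) + 300 = 90000/0.0882 + 300 ≈ 1020708.2 mm ≈ 1021 m.
Far limit Df = s·(H − f)/(H − s) = 402000 × (1020708.2 − 300) / (1020708.2 − 402000) = 402000 × 1020408.2 / 618708.2 ≈ 663001 mm ≈ 663 m.

663 m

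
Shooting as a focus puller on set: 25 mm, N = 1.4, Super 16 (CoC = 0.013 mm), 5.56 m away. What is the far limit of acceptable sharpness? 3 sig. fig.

Hyperfocal distance H = f²/(N·c) + f = 25²/(1.4 × 0.013) + 25 = 625/0.0182 + 25 ≈ 34365.7 mm ≈ 34.37 m.
Far limit Df = s·(H − f)/(H − s) = 5560 × (34365.7 − 25) / (34365.7 − 5560) = 5560 × 34340.7 / 28805.7 ≈ 6628.4 mm ≈ 6.63 m.

6.63 m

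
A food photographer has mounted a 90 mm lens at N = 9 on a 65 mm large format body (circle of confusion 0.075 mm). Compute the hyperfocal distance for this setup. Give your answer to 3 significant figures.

Hyperfocal distance H = f²/(N·c) + f = 90²/(9 × 0.075) + 90 = 8100/0.675 + 90 ≈ 12090.0 mm ≈ 12.1 m.

12.1 m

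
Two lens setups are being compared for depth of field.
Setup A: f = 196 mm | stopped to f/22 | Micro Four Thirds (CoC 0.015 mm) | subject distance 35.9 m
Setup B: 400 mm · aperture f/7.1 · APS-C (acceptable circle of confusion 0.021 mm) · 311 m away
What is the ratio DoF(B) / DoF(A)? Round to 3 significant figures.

8.08

Setup A: H = 196²/(22×0.015) + 196 ≈ 116608.1 mm; DoF = Df − Dn = 51782 − 27474 ≈ 24308 mm.
Setup B: H = 400²/(7.1×0.021) + 400 ≈ 1073505.3 mm; DoF = Df − Dn = 437683 − 241190 ≈ 196493 mm.
Ratio = 196493 / 24308 ≈ 8.08.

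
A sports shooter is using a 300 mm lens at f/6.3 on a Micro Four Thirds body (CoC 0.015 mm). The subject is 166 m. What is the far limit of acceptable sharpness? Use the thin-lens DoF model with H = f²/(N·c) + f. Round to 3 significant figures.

201 m

Hyperfocal distance H = f²/(N·c) + f = 300²/(6.3 × 0.015) + 300 = 90000/0.0945 + 300 ≈ 952681.0 mm ≈ 952.7 m.
Far limit Df = s·(H − f)/(H − s) = 166000 × (952681.0 − 300) / (952681.0 − 166000) = 166000 × 952381.0 / 786681.0 ≈ 200965 mm ≈ 201 m.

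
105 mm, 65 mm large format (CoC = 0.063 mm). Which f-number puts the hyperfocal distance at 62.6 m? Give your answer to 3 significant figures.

Rearrange H = f²/(N·c) + f for N: N = f² / ((H − f)·c).
N = 105² / ((62600 − 105) × 0.063) = 11025 / 3937 ≈ 2.80.

f/2.80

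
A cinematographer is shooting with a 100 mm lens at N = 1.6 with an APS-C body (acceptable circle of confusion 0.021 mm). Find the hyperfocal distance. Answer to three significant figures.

298 m

Hyperfocal distance H = f²/(N·c) + f = 100²/(1.6 × 0.021) + 100 = 10000/0.0336 + 100 ≈ 297719.0 mm ≈ 298 m.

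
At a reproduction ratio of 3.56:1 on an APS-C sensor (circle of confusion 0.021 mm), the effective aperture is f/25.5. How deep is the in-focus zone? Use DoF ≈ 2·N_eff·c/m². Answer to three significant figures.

At magnification m, DoF ≈ 2·N_eff·c/m² = 2 × 25.5 × 0.021 / 3.56² = 1.071 / 12.67 ≈ 0.0845 mm.

0.0845 mm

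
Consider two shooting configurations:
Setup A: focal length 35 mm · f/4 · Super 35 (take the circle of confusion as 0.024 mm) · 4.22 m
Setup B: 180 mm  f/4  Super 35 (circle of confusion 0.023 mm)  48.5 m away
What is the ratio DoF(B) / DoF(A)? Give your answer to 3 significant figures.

Setup A: H = 35²/(4×0.024) + 35 ≈ 12795.4 mm; DoF = Df − Dn = 6279.5 − 3177.8 ≈ 3101.7 mm.
Setup B: H = 180²/(4×0.023) + 180 ≈ 352353.9 mm; DoF = Df − Dn = 56213 − 42648 ≈ 13565 mm.
Ratio = 13565 / 3101.7 ≈ 4.37.

4.37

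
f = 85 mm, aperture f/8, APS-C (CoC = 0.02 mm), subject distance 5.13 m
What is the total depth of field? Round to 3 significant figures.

Hyperfocal distance H = f²/(N·c) + f = 85²/(8 × 0.02) + 85 = 7225/0.16 + 85 ≈ 45241.2 mm ≈ 45.24 m.
Near limit Dn = s·(H − f)/(H + s − 2f) = 5130 × (45241.2 − 85) / (45241.2 + 5130 − 2 × 85) = 5130 × 45156.2 / 50201.2 ≈ 4614.5 mm.
Far limit Df = s·(H − f)/(H − s) = 5130 × (45241.2 − 85) / (45241.2 − 5130) = 5130 × 45156.2 / 40111.2 ≈ 5775.2 mm.
Depth of field = Df − Dn = 5775.2 − 4614.5 ≈ 1160.7 mm ≈ 1.16 m.

1.16 m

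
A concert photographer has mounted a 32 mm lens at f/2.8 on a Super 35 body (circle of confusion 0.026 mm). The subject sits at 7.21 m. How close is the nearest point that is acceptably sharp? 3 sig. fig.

4.77 m

Hyperfocal distance H = f²/(N·c) + f = 32²/(2.8 × 0.026) + 32 = 1024/0.0728 + 32 ≈ 14097.9 mm ≈ 14.10 m.
Near limit Dn = s·(H − f)/(H + s − 2f) = 7210 × (14097.9 − 32) / (14097.9 + 7210 − 2 × 32) = 7210 × 14065.9 / 21243.9 ≈ 4773.9 mm ≈ 4.77 m.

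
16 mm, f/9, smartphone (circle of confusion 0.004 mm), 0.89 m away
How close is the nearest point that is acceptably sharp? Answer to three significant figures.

0.793 m

Hyperfocal distance H = f²/(N·c) + f = 16²/(9 × 0.004) + 16 = 256/0.036 + 16 ≈ 7127.1 mm ≈ 7.127 m.
Near limit Dn = s·(H − f)/(H + s − 2f) = 890 × (7127.1 − 16) / (7127.1 + 890 − 2 × 16) = 890 × 7111.1 / 7985.1 ≈ 792.59 mm ≈ 0.793 m.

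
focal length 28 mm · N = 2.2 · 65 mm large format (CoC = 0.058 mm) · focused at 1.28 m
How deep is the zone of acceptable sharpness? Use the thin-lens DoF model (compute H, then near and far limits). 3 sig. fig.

0.544 m

Hyperfocal distance H = f²/(N·c) + f = 28²/(2.2 × 0.058) + 28 = 784/0.1276 + 28 ≈ 6172.2 mm ≈ 6.172 m.
Near limit Dn = s·(H − f)/(H + s − 2f) = 1280 × (6172.2 − 28) / (6172.2 + 1280 − 2 × 28) = 1280 × 6144.2 / 7396.2 ≈ 1063.33 mm.
Far limit Df = s·(H − f)/(H − s) = 1280 × (6172.2 − 28) / (6172.2 − 1280) = 1280 × 6144.2 / 4892.2 ≈ 1607.57 mm.
Depth of field = Df − Dn = 1607.57 − 1063.33 ≈ 544.24 mm ≈ 0.544 m.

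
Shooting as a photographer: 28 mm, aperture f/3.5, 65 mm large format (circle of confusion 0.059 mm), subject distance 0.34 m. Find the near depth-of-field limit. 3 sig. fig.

314 mm

Hyperfocal distance H = f²/(N·c) + f = 28²/(3.5 × 0.059) + 28 = 784/0.2065 + 28 ≈ 3824.6 mm ≈ 3.825 m.
Near limit Dn = s·(H − f)/(H + s − 2f) = 340 × (3824.6 − 28) / (3824.6 + 340 − 2 × 28) = 340 × 3796.6 / 4108.6 ≈ 314.18 mm.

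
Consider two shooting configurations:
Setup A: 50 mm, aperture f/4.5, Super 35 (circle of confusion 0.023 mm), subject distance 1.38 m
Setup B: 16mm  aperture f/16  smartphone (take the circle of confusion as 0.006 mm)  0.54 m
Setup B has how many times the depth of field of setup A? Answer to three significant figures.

Setup A: H = 50²/(4.5×0.023) + 50 ≈ 24204.6 mm; DoF = Df − Dn = 1460.41 − 1307.98 ≈ 152.43 mm.
Setup B: H = 16²/(16×0.006) + 16 ≈ 2682.7 mm; DoF = Df − Dn = 672.06 − 451.32 ≈ 220.74 mm.
Ratio = 220.74 / 152.43 ≈ 1.45.

1.45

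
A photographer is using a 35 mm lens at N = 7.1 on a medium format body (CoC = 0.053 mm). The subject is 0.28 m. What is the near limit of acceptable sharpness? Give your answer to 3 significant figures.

260 mm

Hyperfocal distance H = f²/(N·c) + f = 35²/(7.1 × 0.053) + 35 = 1225/0.3763 + 35 ≈ 3290.4 mm ≈ 3.290 m.
Near limit Dn = s·(H − f)/(H + s − 2f) = 280 × (3290.4 − 35) / (3290.4 + 280 − 2 × 35) = 280 × 3255.4 / 3500.4 ≈ 260.40 mm.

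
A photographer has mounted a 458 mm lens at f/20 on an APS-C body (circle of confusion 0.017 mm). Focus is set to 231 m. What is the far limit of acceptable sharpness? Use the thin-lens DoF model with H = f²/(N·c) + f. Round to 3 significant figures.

369 m

Hyperfocal distance H = f²/(N·c) + f = 458²/(20 × 0.017) + 458 = 209764/0.34 + 458 ≈ 617410.9 mm ≈ 617.4 m.
Far limit Df = s·(H − f)/(H − s) = 231000 × (617410.9 − 458) / (617410.9 − 231000) = 231000 × 616952.9 / 386410.9 ≈ 368820 mm ≈ 369 m.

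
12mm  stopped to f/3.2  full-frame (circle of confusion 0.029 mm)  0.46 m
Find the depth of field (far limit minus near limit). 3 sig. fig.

290 mm

Hyperfocal distance H = f²/(N·c) + f = 12²/(3.2 × 0.029) + 12 = 144/0.0928 + 12 ≈ 1563.7 mm ≈ 1.564 m.
Near limit Dn = s·(H − f)/(H + s − 2f) = 460 × (1563.7 − 12) / (1563.7 + 460 − 2 × 12) = 460 × 1551.7 / 1999.7 ≈ 356.95 mm.
Far limit Df = s·(H − f)/(H − s) = 460 × (1563.7 − 12) / (1563.7 − 460) = 460 × 1551.7 / 1103.7 ≈ 646.71 mm.
Depth of field = Df − Dn = 646.71 − 356.95 ≈ 289.76 mm.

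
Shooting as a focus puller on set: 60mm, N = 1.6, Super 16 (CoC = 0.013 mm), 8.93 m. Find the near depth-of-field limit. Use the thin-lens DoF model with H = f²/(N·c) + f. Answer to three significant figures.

Hyperfocal distance H = f²/(N·c) + f = 60²/(1.6 × 0.013) + 60 = 3600/0.0208 + 60 ≈ 173136.9 mm ≈ 173.1 m.
Near limit Dn = s·(H − f)/(H + s − 2f) = 8930 × (173136.9 − 60) / (173136.9 + 8930 − 2 × 60) = 8930 × 173076.9 / 181946.9 ≈ 8494.7 mm ≈ 8.49 m.

8.49 m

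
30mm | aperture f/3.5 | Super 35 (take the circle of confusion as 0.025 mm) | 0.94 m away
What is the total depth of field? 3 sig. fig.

168 mm

Hyperfocal distance H = f²/(N·c) + f = 30²/(3.5 × 0.025) + 30 = 900/0.0875 + 30 ≈ 10315.7 mm ≈ 10.32 m.
Near limit Dn = s·(H − f)/(H + s − 2f) = 940 × (10315.7 − 30) / (10315.7 + 940 − 2 × 30) = 940 × 10285.7 / 11195.7 ≈ 863.60 mm.
Far limit Df = s·(H − f)/(H − s) = 940 × (10315.7 − 30) / (10315.7 − 940) = 940 × 10285.7 / 9375.7 ≈ 1031.24 mm.
Depth of field = Df − Dn = 1031.24 − 863.60 ≈ 167.64 mm.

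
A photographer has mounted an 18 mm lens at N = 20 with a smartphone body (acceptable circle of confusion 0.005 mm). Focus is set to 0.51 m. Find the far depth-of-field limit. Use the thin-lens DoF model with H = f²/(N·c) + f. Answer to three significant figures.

0.601 m

Hyperfocal distance H = f²/(N·c) + f = 18²/(20 × 0.005) + 18 = 324/0.1 + 18 ≈ 3258.0 mm ≈ 3.258 m.
Far limit Df = s·(H − f)/(H − s) = 510 × (3258.0 − 18) / (3258.0 − 510) = 510 × 3240.0 / 2748.0 ≈ 601.31 mm ≈ 0.601 m.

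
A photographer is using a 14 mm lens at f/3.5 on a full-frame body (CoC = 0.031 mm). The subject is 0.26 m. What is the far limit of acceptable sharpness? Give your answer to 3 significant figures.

301 mm

Hyperfocal distance H = f²/(N·c) + f = 14²/(3.5 × 0.031) + 14 = 196/0.1085 + 14 ≈ 1820.5 mm ≈ 1.820 m.
Far limit Df = s·(H − f)/(H − s) = 260 × (1820.5 − 14) / (1820.5 − 260) = 260 × 1806.5 / 1560.5 ≈ 300.99 mm.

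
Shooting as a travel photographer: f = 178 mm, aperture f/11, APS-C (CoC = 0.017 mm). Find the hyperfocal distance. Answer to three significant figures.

Hyperfocal distance H = f²/(N·c) + f = 178²/(11 × 0.017) + 178 = 31684/0.187 + 178 ≈ 169611.2 mm ≈ 170 m.

170 m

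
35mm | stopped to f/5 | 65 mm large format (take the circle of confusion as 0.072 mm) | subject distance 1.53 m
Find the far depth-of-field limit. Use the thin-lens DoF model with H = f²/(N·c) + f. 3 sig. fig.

2.73 m

Hyperfocal distance H = f²/(N·c) + f = 35²/(5 × 0.072) + 35 = 1225/0.36 + 35 ≈ 3437.8 mm ≈ 3.438 m.
Far limit Df = s·(H − f)/(H − s) = 1530 × (3437.8 − 35) / (3437.8 − 1530) = 1530 × 3402.8 / 1907.8 ≈ 2729.0 mm ≈ 2.73 m.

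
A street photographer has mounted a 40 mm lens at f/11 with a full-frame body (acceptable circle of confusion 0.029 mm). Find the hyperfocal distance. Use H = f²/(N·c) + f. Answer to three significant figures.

5.06 m

Hyperfocal distance H = f²/(N·c) + f = 40²/(11 × 0.029) + 40 = 1600/0.319 + 40 ≈ 5055.7 mm ≈ 5.06 m.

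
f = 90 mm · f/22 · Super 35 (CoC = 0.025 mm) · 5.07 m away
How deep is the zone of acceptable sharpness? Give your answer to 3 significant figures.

Hyperfocal distance H = f²/(N·c) + f = 90²/(22 × 0.025) + 90 = 8100/0.55 + 90 ≈ 14817.3 mm ≈ 14.82 m.
Near limit Dn = s·(H − f)/(H + s − 2f) = 5070 × (14817.3 − 90) / (14817.3 + 5070 − 2 × 90) = 5070 × 14727.3 / 19707.3 ≈ 3788.8 mm.
Far limit Df = s·(H − f)/(H − s) = 5070 × (14817.3 − 90) / (14817.3 − 5070) = 5070 × 14727.3 / 9747.3 ≈ 7660.3 mm.
Depth of field = Df − Dn = 7660.3 − 3788.8 ≈ 3871.5 mm ≈ 3.87 m.

3.87 m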